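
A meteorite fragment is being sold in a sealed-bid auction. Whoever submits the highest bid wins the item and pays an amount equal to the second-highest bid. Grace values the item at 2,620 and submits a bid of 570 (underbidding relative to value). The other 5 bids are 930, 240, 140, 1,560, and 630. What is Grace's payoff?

Grace's payoff: 0.

Highest competing bid: 1,560.
Grace's bid 570 is not the highest, so Grace loses, pays nothing, and earns zero payoff.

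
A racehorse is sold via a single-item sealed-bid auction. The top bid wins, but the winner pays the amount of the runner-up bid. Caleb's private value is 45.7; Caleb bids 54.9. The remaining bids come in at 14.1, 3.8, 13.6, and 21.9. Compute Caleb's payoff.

23.8

Highest competing bid: 21.9.
Caleb's bid 54.9 is the highest overall, so Caleb wins and pays the second-highest bid, 21.9.
Payoff = value − price = 45.7 − 21.9 = 23.8.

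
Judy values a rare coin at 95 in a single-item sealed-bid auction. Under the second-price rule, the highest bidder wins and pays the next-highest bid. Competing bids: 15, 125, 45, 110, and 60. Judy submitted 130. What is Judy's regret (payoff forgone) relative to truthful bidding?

Regret: 30.

The highest competing bid is 125.
Bidding truthfully at 95: the top bid is 125 (a rival), so Judy loses. Payoff = 0.
Bidding 130: Judy has the top bid, wins, and pays the second-highest bid 125. Payoff = 95 − 125 = -30.
Regret = truthful payoff − actual payoff = 0 − -30 = 30.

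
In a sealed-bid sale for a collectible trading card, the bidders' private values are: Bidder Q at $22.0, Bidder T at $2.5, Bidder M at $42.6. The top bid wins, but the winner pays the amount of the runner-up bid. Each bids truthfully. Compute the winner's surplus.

Winner's surplus: $20.6.

Bids in descending order: Bidder M $42.6; Bidder Q $22.0; Bidder T $2.5.
Bidder M wins with the top bid and pays the second-highest, $22.0.
Surplus = $42.6 − $22.0 = $20.6.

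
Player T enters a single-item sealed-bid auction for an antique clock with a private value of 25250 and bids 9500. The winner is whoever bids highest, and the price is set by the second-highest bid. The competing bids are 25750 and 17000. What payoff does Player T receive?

Highest competing bid: 25750.
Player T's bid 9500 is not the highest, so Player T loses, pays nothing, and earns zero payoff.

0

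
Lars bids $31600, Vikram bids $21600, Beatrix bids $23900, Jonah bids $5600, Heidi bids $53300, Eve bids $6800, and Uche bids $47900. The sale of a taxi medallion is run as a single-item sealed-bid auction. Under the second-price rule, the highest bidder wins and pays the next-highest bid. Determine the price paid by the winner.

Ranking the bids: Heidi $53300; Uche $47900; Lars $31600; Beatrix $23900; Vikram $21600; Eve $6800; Jonah $5600.
Heidi has the highest bid, so Heidi wins.
The second-highest bid is $47900, so that is what Heidi pays.

Price paid: $47900.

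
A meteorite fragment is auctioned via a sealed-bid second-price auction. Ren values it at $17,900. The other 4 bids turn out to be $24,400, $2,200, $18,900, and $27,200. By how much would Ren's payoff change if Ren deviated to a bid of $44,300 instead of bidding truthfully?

-$9,300

The highest competing bid is $27,200.
Bidding truthfully at $17,900: the top bid is $27,200 (a rival), so Ren loses. Payoff = $0.
Bidding $44,300: Ren has the top bid, wins, and pays the second-highest bid $27,200. Payoff = $17,900 − $27,200 = -$9,300.
Change = -$9,300 − $0 = -$9,300.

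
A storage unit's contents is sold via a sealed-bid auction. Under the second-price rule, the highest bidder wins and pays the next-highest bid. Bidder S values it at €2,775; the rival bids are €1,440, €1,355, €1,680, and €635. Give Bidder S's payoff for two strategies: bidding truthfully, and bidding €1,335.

(a) €1,095  (b) €0

The highest competing bid is €1,680.
Bidding truthfully at €2,775: Bidder S has the top bid, wins, and pays the second-highest bid €1,680. Payoff = €2,775 − €1,680 = €1,095.
Bidding €1,335: the top bid is €1,680 (a rival), so Bidder S loses. Payoff = €0.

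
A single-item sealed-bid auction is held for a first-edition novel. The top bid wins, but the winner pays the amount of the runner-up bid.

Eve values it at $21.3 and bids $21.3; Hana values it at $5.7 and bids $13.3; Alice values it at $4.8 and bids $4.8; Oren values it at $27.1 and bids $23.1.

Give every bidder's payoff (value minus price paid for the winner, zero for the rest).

Payoffs: Eve $0.0, Hana $0.0, Alice $0.0, Oren $5.8.

Bids in descending order: Oren $23.1; Eve $21.3; Hana $13.3; Alice $4.8.
Oren has the top bid and wins; the price is the second-highest bid, $21.3.
Oren's payoff = $27.1 − $21.3 = $5.8. All other bidders lose, so their payoff is 0.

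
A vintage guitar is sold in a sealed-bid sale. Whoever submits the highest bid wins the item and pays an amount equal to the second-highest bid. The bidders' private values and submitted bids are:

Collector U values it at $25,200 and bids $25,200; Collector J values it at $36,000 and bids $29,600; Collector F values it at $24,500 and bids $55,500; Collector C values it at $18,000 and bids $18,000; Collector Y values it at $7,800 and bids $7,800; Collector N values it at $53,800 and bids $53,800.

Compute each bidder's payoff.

Payoffs: Collector U $0, Collector J $0, Collector F -$29,300, Collector C $0, Collector Y $0, Collector N $0.

Ranking the bids: Collector F $55,500, then Collector N $53,800, then Collector J $29,600, then Collector U $25,200, then Collector C $18,000, then Collector Y $7,800.
Collector F has the top bid and wins; the price is the second-highest bid, $53,800.
Collector F's payoff = $24,500 − $53,800 = -$29,300. All other bidders lose, so their payoff is 0.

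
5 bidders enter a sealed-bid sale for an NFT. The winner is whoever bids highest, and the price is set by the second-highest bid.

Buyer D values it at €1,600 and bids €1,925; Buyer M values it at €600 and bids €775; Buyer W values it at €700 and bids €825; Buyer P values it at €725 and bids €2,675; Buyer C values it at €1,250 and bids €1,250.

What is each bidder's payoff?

Ranking the bids: Buyer P €2,675, then Buyer D €1,925, then Buyer C €1,250, then Buyer W €825, then Buyer M €775.
Buyer P has the top bid and wins; the price is the second-highest bid, €1,925.
Buyer P's payoff = €725 − €1,925 = -€1,200. All other bidders lose, so their payoff is 0.

Buyer D €0, Buyer M €0, Buyer W €0, Buyer P -€1,200, Buyer C €0.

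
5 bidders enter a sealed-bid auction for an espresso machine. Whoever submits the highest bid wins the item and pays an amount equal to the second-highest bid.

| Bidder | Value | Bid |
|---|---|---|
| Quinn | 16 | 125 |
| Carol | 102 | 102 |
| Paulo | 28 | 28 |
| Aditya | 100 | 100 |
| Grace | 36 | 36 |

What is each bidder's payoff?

Ranking the bids: Quinn 125; Carol 102; Aditya 100; Grace 36; Paulo 28.
Quinn has the top bid and wins; the price is the second-highest bid, 102.
Quinn's payoff = 16 − 102 = -86. All other bidders lose, so their payoff is 0.

Quinn -86, Carol 0, Paulo 0, Aditya 0, Grace 0.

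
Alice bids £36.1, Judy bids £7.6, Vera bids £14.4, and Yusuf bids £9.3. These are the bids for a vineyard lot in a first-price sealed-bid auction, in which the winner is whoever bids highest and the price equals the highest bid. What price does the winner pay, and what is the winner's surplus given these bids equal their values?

Price £36.1; surplus £0.0.

Sorted high to low: Alice £36.1; Vera £14.4; Yusuf £9.3; Judy £7.6.
Alice is the highest bidder, so Alice wins.
Under the first-price rule, the price is the highest bid: £36.1.
Surplus = £36.1 − £36.1 = £0.0.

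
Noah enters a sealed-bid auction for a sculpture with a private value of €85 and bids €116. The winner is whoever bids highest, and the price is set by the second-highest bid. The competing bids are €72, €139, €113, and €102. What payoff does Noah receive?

Highest competing bid: €139.
Noah's bid €116 is not the highest, so Noah loses, pays nothing, and earns zero payoff.

Noah's payoff: €0.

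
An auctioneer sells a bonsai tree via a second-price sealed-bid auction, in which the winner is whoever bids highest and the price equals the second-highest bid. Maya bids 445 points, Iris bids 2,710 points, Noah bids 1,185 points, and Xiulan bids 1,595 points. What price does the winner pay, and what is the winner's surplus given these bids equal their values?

Ordered from highest: Iris 2,710 points; Xiulan 1,595 points; Noah 1,185 points; Maya 445 points.
Iris is the highest bidder, so Iris wins.
Under the second-price rule, the price is the second-highest bid: 1,595 points.
Surplus = 2,710 points − 1,595 points = 1,115 points.

Price 1,595 points; surplus 1,115 points.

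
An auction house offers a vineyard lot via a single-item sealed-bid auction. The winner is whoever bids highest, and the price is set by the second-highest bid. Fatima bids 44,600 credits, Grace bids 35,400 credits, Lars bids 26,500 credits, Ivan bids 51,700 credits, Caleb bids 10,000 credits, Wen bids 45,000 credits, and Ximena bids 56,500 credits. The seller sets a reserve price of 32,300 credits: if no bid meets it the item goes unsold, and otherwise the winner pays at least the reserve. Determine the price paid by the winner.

Price paid: 51,700 credits.

Ranking the bids: Ximena 56,500 credits; Ivan 51,700 credits; Wen 45,000 credits; Fatima 44,600 credits; Grace 35,400 credits; Lars 26,500 credits; Caleb 10,000 credits.
Ximena has the highest bid, so Ximena wins.
The second-highest bid is 51,700 credits, which exceeds the reserve, so that sets the price.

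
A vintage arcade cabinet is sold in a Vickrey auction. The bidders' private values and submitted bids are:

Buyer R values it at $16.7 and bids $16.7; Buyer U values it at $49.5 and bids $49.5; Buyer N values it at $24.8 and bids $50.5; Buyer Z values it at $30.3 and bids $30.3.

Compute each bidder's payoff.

Ranking the bids: Buyer N $50.5, then Buyer U $49.5, then Buyer Z $30.3, then Buyer R $16.7.
Buyer N has the top bid and wins; the price is the second-highest bid, $49.5.
Buyer N's payoff = $24.8 − $49.5 = -$24.7. All other bidders lose, so their payoff is 0.

Buyer R $0.0, Buyer U $0.0, Buyer N -$24.7, Buyer Z $0.0.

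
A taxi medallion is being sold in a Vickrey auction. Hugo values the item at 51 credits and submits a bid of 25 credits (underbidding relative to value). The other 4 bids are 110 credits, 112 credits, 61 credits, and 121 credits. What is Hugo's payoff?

Highest competing bid: 121 credits.
Hugo's bid 25 credits is not the highest, so Hugo loses, pays nothing, and earns zero payoff.

Payoff = 0 credits.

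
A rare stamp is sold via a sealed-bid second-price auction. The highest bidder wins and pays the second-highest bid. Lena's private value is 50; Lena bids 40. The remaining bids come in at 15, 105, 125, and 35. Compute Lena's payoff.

Highest competing bid: 125.
Lena's bid 40 is not the highest, so Lena loses, pays nothing, and earns zero payoff.

Payoff = 0.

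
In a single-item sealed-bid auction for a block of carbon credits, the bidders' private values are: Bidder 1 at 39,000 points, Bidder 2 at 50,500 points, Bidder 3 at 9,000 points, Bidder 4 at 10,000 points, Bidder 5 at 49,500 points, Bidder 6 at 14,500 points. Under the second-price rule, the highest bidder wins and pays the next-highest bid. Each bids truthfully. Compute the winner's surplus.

Winner's surplus: 1,000 points.

Ordered from highest: Bidder 2 50,500 points > Bidder 5 49,500 points > Bidder 1 39,000 points > Bidder 6 14,500 points > Bidder 4 10,000 points > Bidder 3 9,000 points.
Bidder 2 wins with the top bid and pays the second-highest, 49,500 points.
Surplus = 50,500 points − 49,500 points = 1,000 points.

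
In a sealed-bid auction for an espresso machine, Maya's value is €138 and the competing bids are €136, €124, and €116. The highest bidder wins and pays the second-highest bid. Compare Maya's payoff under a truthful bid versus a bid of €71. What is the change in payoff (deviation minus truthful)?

The highest competing bid is €136.
Bidding truthfully at €138: Maya has the top bid, wins, and pays the second-highest bid €136. Payoff = €138 − €136 = €2.
Bidding €71: the top bid is €136 (a rival), so Maya loses. Payoff = €0.
Change = €0 − €2 = -€2.
This is the dominant-strategy logic: truthful bidding weakly beats any alternative.

-€2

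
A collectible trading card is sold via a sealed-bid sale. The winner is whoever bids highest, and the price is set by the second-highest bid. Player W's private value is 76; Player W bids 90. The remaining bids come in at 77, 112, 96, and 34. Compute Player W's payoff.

Highest competing bid: 112.
Player W's bid 90 is not the highest, so Player W loses, pays nothing, and earns zero payoff.

Payoff = 0.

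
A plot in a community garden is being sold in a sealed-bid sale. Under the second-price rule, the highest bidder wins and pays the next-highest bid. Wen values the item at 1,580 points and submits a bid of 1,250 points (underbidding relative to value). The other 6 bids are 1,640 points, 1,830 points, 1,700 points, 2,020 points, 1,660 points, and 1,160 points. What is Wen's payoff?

Wen's payoff: 0 points.

Highest competing bid: 2,020 points.
Wen's bid 1,250 points is not the highest, so Wen loses, pays nothing, and earns zero payoff.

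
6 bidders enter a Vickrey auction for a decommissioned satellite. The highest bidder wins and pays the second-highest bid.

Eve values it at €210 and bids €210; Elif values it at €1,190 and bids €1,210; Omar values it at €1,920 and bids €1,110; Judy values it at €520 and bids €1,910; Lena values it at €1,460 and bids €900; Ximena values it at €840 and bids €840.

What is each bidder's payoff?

Ranking the bids: Judy €1,910 > Elif €1,210 > Omar €1,110 > Lena €900 > Ximena €840 > Eve €210.
Judy has the top bid and wins; the price is the second-highest bid, €1,210.
Judy's payoff = €520 − €1,210 = -€690. All other bidders lose, so their payoff is 0.

Eve €0, Elif €0, Omar €0, Judy -€690, Lena €0, Ximena €0.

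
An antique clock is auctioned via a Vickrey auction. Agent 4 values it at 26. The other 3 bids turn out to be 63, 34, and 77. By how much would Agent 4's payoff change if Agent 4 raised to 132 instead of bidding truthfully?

The highest competing bid is 77.
Bidding truthfully at 26: the top bid is 77 (a rival), so Agent 4 loses. Payoff = 0.
Bidding 132: Agent 4 has the top bid, wins, and pays the second-highest bid 77. Payoff = 26 − 77 = -51.
Change = -51 − 0 = -51.

Payoff change: -51.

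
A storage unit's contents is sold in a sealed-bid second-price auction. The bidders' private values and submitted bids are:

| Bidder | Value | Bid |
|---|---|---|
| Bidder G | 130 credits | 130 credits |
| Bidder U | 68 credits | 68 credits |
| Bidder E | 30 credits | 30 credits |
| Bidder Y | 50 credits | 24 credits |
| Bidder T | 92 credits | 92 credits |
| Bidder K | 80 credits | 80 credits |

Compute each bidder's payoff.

Payoffs: Bidder G 38 credits, Bidder U 0 credits, Bidder E 0 credits, Bidder Y 0 credits, Bidder T 0 credits, Bidder K 0 credits.

Sorted high to low: Bidder G 130 credits; Bidder T 92 credits; Bidder K 80 credits; Bidder U 68 credits; Bidder E 30 credits; Bidder Y 24 credits.
Bidder G has the top bid and wins; the price is the second-highest bid, 92 credits.
Bidder G's payoff = 130 credits − 92 credits = 38 credits. All other bidders lose, so their payoff is 0.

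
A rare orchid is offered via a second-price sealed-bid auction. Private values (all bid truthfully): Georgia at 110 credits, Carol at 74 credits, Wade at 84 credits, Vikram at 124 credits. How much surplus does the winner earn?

Sorted high to low: Vikram 124 credits; Georgia 110 credits; Wade 84 credits; Carol 74 credits.
Vikram wins with the top bid and pays the second-highest, 110 credits.
Surplus = 124 credits − 110 credits = 14 credits.

14 credits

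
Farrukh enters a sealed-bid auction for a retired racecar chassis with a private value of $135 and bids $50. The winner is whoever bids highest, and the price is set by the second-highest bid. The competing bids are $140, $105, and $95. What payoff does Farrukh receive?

Payoff = $0.

Highest competing bid: $140.
Farrukh's bid $50 is not the highest, so Farrukh loses, pays nothing, and earns zero payoff.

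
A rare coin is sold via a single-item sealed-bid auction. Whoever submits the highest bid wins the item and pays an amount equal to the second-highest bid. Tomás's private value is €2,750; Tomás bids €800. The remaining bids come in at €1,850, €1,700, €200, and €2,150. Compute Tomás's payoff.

Highest competing bid: €2,150.
Tomás's bid €800 is not the highest, so Tomás loses, pays nothing, and earns zero payoff.

Tomás's payoff: €0.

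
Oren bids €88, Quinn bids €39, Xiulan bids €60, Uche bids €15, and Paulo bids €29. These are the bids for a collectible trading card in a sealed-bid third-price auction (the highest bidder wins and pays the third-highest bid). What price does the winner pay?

Ranking the bids: Oren €88 > Xiulan €60 > Quinn €39 > Paulo €29 > Uche €15.
Oren is the highest bidder, so Oren wins.
Under the third-price rule, the price is the third-highest bid: €39.

Price paid: €39.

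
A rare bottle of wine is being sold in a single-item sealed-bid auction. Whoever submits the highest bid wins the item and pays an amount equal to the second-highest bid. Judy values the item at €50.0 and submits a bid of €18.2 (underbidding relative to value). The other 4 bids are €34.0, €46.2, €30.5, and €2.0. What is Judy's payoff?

Highest competing bid: €46.2.
Judy's bid €18.2 is not the highest, so Judy loses, pays nothing, and earns zero payoff.

€0.0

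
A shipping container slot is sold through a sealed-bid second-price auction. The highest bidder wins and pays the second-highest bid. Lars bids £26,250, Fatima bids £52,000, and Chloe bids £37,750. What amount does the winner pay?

Price paid: £37,750.

Sorted high to low: Fatima £52,000, then Chloe £37,750, then Lars £26,250.
Fatima has the highest bid, so Fatima wins.
The second-highest bid is £37,750, so that is what Fatima pays.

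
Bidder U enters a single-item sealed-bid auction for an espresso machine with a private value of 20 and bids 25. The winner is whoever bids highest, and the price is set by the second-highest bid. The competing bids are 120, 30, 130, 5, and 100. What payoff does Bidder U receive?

Highest competing bid: 130.
Bidder U's bid 25 is not the highest, so Bidder U loses, pays nothing, and earns zero payoff.

0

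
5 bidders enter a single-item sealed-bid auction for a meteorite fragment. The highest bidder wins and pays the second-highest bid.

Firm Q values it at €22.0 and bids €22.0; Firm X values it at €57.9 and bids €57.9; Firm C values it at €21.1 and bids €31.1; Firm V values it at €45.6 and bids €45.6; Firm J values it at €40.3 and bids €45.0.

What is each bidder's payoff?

Firm Q €0.0, Firm X €12.3, Firm C €0.0, Firm V €0.0, Firm J €0.0.

Ordered from highest: Firm X €57.9 > Firm V €45.6 > Firm J €45.0 > Firm C €31.1 > Firm Q €22.0.
Firm X has the top bid and wins; the price is the second-highest bid, €45.6.
Firm X's payoff = €57.9 − €45.6 = €12.3. All other bidders lose, so their payoff is 0.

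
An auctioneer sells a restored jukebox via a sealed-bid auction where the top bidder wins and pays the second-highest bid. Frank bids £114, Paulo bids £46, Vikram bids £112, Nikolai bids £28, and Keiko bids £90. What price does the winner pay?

Price paid: £112.

Sorted high to low: Frank £114 > Vikram £112 > Keiko £90 > Paulo £46 > Nikolai £28.
Frank is the highest bidder, so Frank wins.
Under the second-price rule, the price is the second-highest bid: £112.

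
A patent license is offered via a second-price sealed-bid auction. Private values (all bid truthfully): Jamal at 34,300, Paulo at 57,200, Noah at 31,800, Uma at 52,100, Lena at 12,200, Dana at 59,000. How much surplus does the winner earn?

Ordered from highest: Dana 59,000; Paulo 57,200; Uma 52,100; Jamal 34,300; Noah 31,800; Lena 12,200.
Dana wins with the top bid and pays the second-highest, 57,200.
Surplus = 59,000 − 57,200 = 1,800.

Winner's surplus: 1,800.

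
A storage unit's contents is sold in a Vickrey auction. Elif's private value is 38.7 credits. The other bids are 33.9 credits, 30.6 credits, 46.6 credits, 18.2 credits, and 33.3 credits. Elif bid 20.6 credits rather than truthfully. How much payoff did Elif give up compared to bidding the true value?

Payoff forgone: 0.0 credits.

The highest competing bid is 46.6 credits.
Bidding truthfully at 38.7 credits: the top bid is 46.6 credits (a rival), so Elif loses. Payoff = 0.0 credits.
Bidding 20.6 credits: the top bid is 46.6 credits (a rival), so Elif loses. Payoff = 0.0 credits.
Regret = truthful payoff − actual payoff = 0.0 credits − 0.0 credits = 0.0 credits.
The bid only affects whether you win, not the price — here both bids land on the same side of the top rival bid, so the deviation is payoff-neutral.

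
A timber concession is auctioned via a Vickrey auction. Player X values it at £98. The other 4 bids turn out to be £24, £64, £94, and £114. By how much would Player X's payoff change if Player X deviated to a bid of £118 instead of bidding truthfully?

The highest competing bid is £114.
Bidding truthfully at £98: the top bid is £114 (a rival), so Player X loses. Payoff = £0.
Bidding £118: Player X has the top bid, wins, and pays the second-highest bid £114. Payoff = £98 − £114 = -£16.
Change = -£16 − £0 = -£16.

-£16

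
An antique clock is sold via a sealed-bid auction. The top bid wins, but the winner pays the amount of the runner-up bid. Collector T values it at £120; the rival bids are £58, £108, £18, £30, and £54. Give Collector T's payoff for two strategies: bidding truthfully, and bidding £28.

Truthful: £12; alternative: £0.

The highest competing bid is £108.
Bidding truthfully at £120: Collector T has the top bid, wins, and pays the second-highest bid £108. Payoff = £120 − £108 = £12.
Bidding £28: the top bid is £108 (a rival), so Collector T loses. Payoff = £0.
This is the dominant-strategy logic: truthful bidding weakly beats any alternative.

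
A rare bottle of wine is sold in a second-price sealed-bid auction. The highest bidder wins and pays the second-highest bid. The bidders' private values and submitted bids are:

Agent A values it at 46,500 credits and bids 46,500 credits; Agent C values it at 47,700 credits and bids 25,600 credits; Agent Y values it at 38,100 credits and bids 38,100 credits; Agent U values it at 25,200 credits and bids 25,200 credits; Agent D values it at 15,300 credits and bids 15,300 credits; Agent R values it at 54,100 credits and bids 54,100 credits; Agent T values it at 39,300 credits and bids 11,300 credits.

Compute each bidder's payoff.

Agent A 0 credits, Agent C 0 credits, Agent Y 0 credits, Agent U 0 credits, Agent D 0 credits, Agent R 7,600 credits, Agent T 0 credits.

Bids in descending order: Agent R 54,100 credits; Agent A 46,500 credits; Agent Y 38,100 credits; Agent C 25,600 credits; Agent U 25,200 credits; Agent D 15,300 credits; Agent T 11,300 credits.
Agent R has the top bid and wins; the price is the second-highest bid, 46,500 credits.
Agent R's payoff = 54,100 credits − 46,500 credits = 7,600 credits. All other bidders lose, so their payoff is 0.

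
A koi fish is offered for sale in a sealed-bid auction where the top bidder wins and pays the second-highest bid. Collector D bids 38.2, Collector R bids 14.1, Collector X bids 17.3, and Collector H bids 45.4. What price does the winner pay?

Price paid: 38.2.

Sorted high to low: Collector H 45.4; Collector D 38.2; Collector X 17.3; Collector R 14.1.
Collector H is the highest bidder, so Collector H wins.
Under the second-price rule, the price is the second-highest bid: 38.2.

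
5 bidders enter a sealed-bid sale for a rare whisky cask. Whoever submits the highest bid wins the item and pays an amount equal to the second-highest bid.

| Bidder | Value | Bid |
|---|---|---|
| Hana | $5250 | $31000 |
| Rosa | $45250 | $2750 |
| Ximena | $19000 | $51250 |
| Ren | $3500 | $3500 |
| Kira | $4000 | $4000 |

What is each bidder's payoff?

Ranking the bids: Ximena $51250; Hana $31000; Kira $4000; Ren $3500; Rosa $2750.
Ximena has the top bid and wins; the price is the second-highest bid, $31000.
Ximena's payoff = $19000 − $31000 = -$12000. All other bidders lose, so their payoff is 0.

Hana $0, Rosa $0, Ximena -$12000, Ren $0, Kira $0.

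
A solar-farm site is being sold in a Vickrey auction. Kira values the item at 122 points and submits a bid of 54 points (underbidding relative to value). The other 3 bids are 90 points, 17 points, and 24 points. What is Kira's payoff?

0 points

Highest competing bid: 90 points.
Kira's bid 54 points is not the highest, so Kira loses, pays nothing, and earns zero payoff.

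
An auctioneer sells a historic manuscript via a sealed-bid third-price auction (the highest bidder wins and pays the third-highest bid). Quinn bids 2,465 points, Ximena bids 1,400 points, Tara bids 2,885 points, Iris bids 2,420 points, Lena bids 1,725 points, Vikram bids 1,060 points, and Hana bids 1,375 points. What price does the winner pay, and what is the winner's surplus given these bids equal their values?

The winner pays 2,420 points for a surplus of 465 points.

Bids in descending order: Tara 2,885 points, then Quinn 2,465 points, then Iris 2,420 points, then Lena 1,725 points, then Ximena 1,400 points, then Hana 1,375 points, then Vikram 1,060 points.
Tara is the highest bidder, so Tara wins.
Under the third-price rule, the price is the third-highest bid: 2,420 points.
Surplus = 2,885 points − 2,420 points = 465 points.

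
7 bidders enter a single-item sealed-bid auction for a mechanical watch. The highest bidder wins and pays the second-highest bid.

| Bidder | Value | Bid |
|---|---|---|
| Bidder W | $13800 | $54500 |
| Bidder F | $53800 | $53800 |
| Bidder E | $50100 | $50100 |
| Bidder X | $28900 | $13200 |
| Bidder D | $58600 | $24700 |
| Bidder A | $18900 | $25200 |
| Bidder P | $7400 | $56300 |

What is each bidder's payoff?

Bidder W $0, Bidder F $0, Bidder E $0, Bidder X $0, Bidder D $0, Bidder A $0, Bidder P -$47100.

Sorted high to low: Bidder P $56300 > Bidder W $54500 > Bidder F $53800 > Bidder E $50100 > Bidder A $25200 > Bidder D $24700 > Bidder X $13200.
Bidder P has the top bid and wins; the price is the second-highest bid, $54500.
Bidder P's payoff = $7400 − $54500 = -$47100. All other bidders lose, so their payoff is 0.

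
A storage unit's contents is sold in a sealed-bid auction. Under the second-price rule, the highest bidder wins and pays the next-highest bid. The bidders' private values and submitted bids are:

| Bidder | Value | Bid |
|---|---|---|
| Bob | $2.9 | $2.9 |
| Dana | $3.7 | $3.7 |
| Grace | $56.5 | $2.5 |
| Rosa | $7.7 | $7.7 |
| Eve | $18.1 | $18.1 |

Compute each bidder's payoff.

Sorted high to low: Eve $18.1 > Rosa $7.7 > Dana $3.7 > Bob $2.9 > Grace $2.5.
Eve has the top bid and wins; the price is the second-highest bid, $7.7.
Eve's payoff = $18.1 − $7.7 = $10.4. All other bidders lose, so their payoff is 0.

Bob $0.0, Dana $0.0, Grace $0.0, Rosa $0.0, Eve $10.4.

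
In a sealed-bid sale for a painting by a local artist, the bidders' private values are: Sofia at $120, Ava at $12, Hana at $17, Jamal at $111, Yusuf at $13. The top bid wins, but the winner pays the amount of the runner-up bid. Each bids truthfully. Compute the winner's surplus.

$9

Ranking the bids: Sofia $120 > Jamal $111 > Hana $17 > Yusuf $13 > Ava $12.
Sofia wins with the top bid and pays the second-highest, $111.
Surplus = $120 − $111 = $9.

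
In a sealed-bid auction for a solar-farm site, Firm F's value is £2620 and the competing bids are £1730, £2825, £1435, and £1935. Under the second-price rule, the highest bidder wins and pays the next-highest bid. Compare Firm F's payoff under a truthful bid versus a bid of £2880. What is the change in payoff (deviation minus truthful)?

The highest competing bid is £2825.
Bidding truthfully at £2620: the top bid is £2825 (a rival), so Firm F loses. Payoff = £0.
Bidding £2880: Firm F has the top bid, wins, and pays the second-highest bid £2825. Payoff = £2620 − £2825 = -£205.
Change = -£205 − £0 = -£205.
Deviating from a truthful bid can only lose payoff in a second-price auction — never gain.

Payoff change: -£205.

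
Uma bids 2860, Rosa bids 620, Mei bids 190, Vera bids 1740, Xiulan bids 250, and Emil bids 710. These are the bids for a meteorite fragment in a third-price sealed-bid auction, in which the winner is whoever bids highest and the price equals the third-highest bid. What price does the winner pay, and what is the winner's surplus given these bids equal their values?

Ranking the bids: Uma 2860, then Vera 1740, then Emil 710, then Rosa 620, then Xiulan 250, then Mei 190.
Uma is the highest bidder, so Uma wins.
Under the third-price rule, the price is the third-highest bid: 710.
Surplus = 2860 − 710 = 2150.

The winner pays 710 for a surplus of 2150.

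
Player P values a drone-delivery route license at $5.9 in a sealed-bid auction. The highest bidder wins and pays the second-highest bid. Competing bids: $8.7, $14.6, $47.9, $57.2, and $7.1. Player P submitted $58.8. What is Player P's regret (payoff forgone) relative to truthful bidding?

Payoff forgone: $51.3.

The highest competing bid is $57.2.
Bidding truthfully at $5.9: the top bid is $57.2 (a rival), so Player P loses. Payoff = $0.0.
Bidding $58.8: Player P has the top bid, wins, and pays the second-highest bid $57.2. Payoff = $5.9 − $57.2 = -$51.3.
Regret = truthful payoff − actual payoff = $0.0 − -$51.3 = $51.3.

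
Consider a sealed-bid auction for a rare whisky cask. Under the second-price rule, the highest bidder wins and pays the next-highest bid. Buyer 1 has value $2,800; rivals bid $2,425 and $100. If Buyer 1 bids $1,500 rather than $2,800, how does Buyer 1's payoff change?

The highest competing bid is $2,425.
Bidding truthfully at $2,800: Buyer 1 has the top bid, wins, and pays the second-highest bid $2,425. Payoff = $2,800 − $2,425 = $375.
Bidding $1,500: the top bid is $2,425 (a rival), so Buyer 1 loses. Payoff = $0.
Change = $0 − $375 = -$375.

-$375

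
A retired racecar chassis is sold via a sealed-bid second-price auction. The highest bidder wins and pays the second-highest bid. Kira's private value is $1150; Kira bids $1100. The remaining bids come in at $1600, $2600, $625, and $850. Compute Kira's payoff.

Highest competing bid: $2600.
Kira's bid $1100 is not the highest, so Kira loses, pays nothing, and earns zero payoff.

$0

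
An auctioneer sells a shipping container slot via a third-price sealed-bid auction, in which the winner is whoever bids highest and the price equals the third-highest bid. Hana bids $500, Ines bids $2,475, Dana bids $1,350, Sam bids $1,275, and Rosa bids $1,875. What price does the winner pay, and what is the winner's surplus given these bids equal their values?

Sorted high to low: Ines $2,475 > Rosa $1,875 > Dana $1,350 > Sam $1,275 > Hana $500.
Ines is the highest bidder, so Ines wins.
Under the third-price rule, the price is the third-highest bid: $1,350.
Surplus = $2,475 − $1,350 = $1,125.

The winner pays $1,350 for a surplus of $1,125.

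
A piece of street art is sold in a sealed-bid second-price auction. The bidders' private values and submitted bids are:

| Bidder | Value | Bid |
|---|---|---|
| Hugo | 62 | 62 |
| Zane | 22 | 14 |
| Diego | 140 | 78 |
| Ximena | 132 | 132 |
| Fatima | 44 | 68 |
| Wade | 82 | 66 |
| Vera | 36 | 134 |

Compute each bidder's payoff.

Payoffs: Hugo 0, Zane 0, Diego 0, Ximena 0, Fatima 0, Wade 0, Vera -96.

Sorted high to low: Vera 134; Ximena 132; Diego 78; Fatima 68; Wade 66; Hugo 62; Zane 14.
Vera has the top bid and wins; the price is the second-highest bid, 132.
Vera's payoff = 36 − 132 = -96. All other bidders lose, so their payoff is 0.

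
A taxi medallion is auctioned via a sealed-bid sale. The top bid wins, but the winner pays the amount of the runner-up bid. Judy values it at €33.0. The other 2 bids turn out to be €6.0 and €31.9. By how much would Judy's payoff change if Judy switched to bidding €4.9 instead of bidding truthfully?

The highest competing bid is €31.9.
Bidding truthfully at €33.0: Judy has the top bid, wins, and pays the second-highest bid €31.9. Payoff = €33.0 − €31.9 = €1.1.
Bidding €4.9: the top bid is €31.9 (a rival), so Judy loses. Payoff = €0.0.
Change = €0.0 − €1.1 = -€1.1.

Payoff change: -€1.1.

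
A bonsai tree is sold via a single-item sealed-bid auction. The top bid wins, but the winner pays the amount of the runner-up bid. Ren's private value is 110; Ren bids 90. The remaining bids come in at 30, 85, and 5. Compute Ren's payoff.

Highest competing bid: 85.
Ren's bid 90 is the highest overall, so Ren wins and pays the second-highest bid, 85.
Payoff = value − price = 110 − 85 = 25.

25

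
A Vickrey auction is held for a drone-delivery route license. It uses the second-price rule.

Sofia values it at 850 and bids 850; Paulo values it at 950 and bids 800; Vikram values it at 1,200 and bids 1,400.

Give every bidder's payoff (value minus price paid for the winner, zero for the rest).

Ordered from highest: Vikram 1,400; Sofia 850; Paulo 800.
Vikram has the top bid and wins; the price is the second-highest bid, 850.
Vikram's payoff = 1,200 − 850 = 350. All other bidders lose, so their payoff is 0.

Sofia 0, Paulo 0, Vikram 350.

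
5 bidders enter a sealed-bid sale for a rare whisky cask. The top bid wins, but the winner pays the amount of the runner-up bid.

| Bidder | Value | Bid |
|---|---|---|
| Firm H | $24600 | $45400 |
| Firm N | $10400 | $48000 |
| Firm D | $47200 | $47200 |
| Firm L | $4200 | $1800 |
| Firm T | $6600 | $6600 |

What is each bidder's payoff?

Firm H $0, Firm N -$36800, Firm D $0, Firm L $0, Firm T $0.

Ranking the bids: Firm N $48000; Firm D $47200; Firm H $45400; Firm T $6600; Firm L $1800.
Firm N has the top bid and wins; the price is the second-highest bid, $47200.
Firm N's payoff = $10400 − $47200 = -$36800. All other bidders lose, so their payoff is 0.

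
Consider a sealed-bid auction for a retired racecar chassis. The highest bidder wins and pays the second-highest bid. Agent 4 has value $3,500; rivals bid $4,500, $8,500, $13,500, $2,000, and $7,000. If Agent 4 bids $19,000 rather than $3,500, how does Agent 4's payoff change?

Change in payoff: -$10,000.

The highest competing bid is $13,500.
Bidding truthfully at $3,500: the top bid is $13,500 (a rival), so Agent 4 loses. Payoff = $0.
Bidding $19,000: Agent 4 has the top bid, wins, and pays the second-highest bid $13,500. Payoff = $3,500 − $13,500 = -$10,000.
Change = -$10,000 − $0 = -$10,000.
This is the dominant-strategy logic: truthful bidding weakly beats any alternative.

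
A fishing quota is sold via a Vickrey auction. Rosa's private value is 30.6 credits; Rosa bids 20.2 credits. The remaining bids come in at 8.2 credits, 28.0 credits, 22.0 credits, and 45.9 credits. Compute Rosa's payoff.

Highest competing bid: 45.9 credits.
Rosa's bid 20.2 credits is not the highest, so Rosa loses, pays nothing, and earns zero payoff.

Payoff = 0.0 credits.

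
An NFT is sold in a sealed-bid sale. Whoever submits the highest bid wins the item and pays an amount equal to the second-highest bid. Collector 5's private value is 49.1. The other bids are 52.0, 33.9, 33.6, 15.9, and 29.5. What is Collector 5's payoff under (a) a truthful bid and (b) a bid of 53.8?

The highest competing bid is 52.0.
Bidding truthfully at 49.1: the top bid is 52.0 (a rival), so Collector 5 loses. Payoff = 0.0.
Bidding 53.8: Collector 5 has the top bid, wins, and pays the second-highest bid 52.0. Payoff = 49.1 − 52.0 = -2.9.

(a) 0.0  (b) -2.9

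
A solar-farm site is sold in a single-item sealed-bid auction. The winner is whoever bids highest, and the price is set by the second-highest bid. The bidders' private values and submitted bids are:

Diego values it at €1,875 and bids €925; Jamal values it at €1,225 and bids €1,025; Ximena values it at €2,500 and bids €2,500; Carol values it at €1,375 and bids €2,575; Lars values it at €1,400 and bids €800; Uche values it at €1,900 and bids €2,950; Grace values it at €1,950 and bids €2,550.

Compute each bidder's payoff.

Bids in descending order: Uche €2,950, then Carol €2,575, then Grace €2,550, then Ximena €2,500, then Jamal €1,025, then Diego €925, then Lars €800.
Uche has the top bid and wins; the price is the second-highest bid, €2,575.
Uche's payoff = €1,900 − €2,575 = -€675. All other bidders lose, so their payoff is 0.

Diego €0, Jamal €0, Ximena €0, Carol €0, Lars €0, Uche -€675, Grace €0.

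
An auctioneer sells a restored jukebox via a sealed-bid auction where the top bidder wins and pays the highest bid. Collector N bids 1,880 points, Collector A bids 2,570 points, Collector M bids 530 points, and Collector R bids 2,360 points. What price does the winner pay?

Sorted high to low: Collector A 2,570 points, then Collector R 2,360 points, then Collector N 1,880 points, then Collector M 530 points.
Collector A is the highest bidder, so Collector A wins.
Under the first-price rule, the price is the highest bid: 2,570 points.

2,570 points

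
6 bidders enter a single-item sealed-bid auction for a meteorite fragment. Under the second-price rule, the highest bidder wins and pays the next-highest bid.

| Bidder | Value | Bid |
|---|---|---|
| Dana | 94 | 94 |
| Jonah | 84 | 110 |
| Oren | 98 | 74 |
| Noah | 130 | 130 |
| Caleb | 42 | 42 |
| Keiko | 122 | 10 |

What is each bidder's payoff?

Ordered from highest: Noah 130 > Jonah 110 > Dana 94 > Oren 74 > Caleb 42 > Keiko 10.
Noah has the top bid and wins; the price is the second-highest bid, 110.
Noah's payoff = 130 − 110 = 20. All other bidders lose, so their payoff is 0.

Dana 0, Jonah 0, Oren 0, Noah 20, Caleb 0, Keiko 0.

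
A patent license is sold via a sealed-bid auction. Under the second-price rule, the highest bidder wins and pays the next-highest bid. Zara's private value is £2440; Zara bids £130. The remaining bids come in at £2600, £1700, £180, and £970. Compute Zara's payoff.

Highest competing bid: £2600.
Zara's bid £130 is not the highest, so Zara loses, pays nothing, and earns zero payoff.

Payoff = £0.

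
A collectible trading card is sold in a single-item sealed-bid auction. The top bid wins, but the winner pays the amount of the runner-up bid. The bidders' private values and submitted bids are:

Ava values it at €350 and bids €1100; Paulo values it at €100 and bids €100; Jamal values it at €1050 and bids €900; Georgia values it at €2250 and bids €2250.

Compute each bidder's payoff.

Payoffs: Ava €0, Paulo €0, Jamal €0, Georgia €1150.

Sorted high to low: Georgia €2250 > Ava €1100 > Jamal €900 > Paulo €100.
Georgia has the top bid and wins; the price is the second-highest bid, €1100.
Georgia's payoff = €2250 − €1100 = €1150. All other bidders lose, so their payoff is 0.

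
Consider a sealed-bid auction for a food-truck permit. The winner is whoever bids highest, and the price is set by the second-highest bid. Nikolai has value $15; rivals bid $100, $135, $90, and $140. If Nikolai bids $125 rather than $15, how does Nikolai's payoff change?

The highest competing bid is $140.
Bidding truthfully at $15: the top bid is $140 (a rival), so Nikolai loses. Payoff = $0.
Bidding $125: the top bid is $140 (a rival), so Nikolai loses. Payoff = $0.
Change = $0 − $0 = $0.

Payoff change: $0.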